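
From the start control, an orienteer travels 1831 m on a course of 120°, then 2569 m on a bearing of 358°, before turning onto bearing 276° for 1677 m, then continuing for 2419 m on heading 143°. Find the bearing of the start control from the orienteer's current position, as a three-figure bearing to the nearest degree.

275°

Leg 1 (120°, 1831 m): east 1831 sin 120° = 1585.69, north 1831 cos 120° = -915.50
Leg 2 (358°, 2569 m): east 2569 sin 358° = -89.66, north 2569 cos 358° = 2567.44
Leg 3 (276°, 1677 m): east 1677 sin 276° = -1667.81, north 1677 cos 276° = 175.29
Leg 4 (143°, 2419 m): east 2419 sin 143° = 1455.79, north 2419 cos 143° = -1931.90
Net displacement: 1284.01 east, -104.67 north. Direction back to start is (-1284.01, 104.67): bearing = atan2(-1284.01, 104.67) mod 360° = 274.66° ≈ 275°.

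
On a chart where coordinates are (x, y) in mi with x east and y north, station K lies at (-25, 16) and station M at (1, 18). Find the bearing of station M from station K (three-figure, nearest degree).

086°

Δeast = 1 − -25 = 26.00; Δnorth = 18 − 16 = 2.00.
Bearing = atan2(Δeast, Δnorth) mod 360° = 85.60° ≈ 086°.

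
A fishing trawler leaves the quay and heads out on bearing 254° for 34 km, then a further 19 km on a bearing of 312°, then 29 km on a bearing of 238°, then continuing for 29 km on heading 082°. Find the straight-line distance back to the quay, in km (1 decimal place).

Leg 1 (254°, 34 km): east 34 sin 254° = -32.68, north 34 cos 254° = -9.37
Leg 2 (312°, 19 km): east 19 sin 312° = -14.12, north 19 cos 312° = 12.71
Leg 3 (238°, 29 km): east 29 sin 238° = -24.59, north 29 cos 238° = -15.37
Leg 4 (082°, 29 km): east 29 sin 82° = 28.72, north 29 cos 82° = 4.04
Net: -42.68 east, -7.99 north. Distance = √((-42.68)² + (-7.99)²) = 43.420 km.

43.4 km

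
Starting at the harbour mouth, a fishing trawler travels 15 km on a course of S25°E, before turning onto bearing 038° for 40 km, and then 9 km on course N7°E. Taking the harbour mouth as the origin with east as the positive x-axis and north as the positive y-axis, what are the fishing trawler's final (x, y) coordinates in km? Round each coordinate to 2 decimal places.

(32.06, 26.86)

Leg 1 (S25°E, 15 km): east 15 sin 155° = 6.34, north 15 cos 155° = -13.59
Leg 2 (038°, 40 km): east 40 sin 38° = 24.63, north 40 cos 38° = 31.52
Leg 3 (N7°E, 9 km): east 9 sin 7° = 1.10, north 9 cos 7° = 8.93
Summing: 32.06 km east, 26.86 km north → (32.06, 26.86).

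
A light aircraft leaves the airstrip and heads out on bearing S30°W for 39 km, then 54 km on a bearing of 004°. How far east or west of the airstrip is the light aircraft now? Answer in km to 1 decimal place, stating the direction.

15.7 km west

Leg 1 (S30°W, 39 km): east 39 sin 210° = -19.50, north 39 cos 210° = -33.77
Leg 2 (004°, 54 km): east 54 sin 4° = 3.77, north 54 cos 4° = 53.87
Net east component: -15.73 km.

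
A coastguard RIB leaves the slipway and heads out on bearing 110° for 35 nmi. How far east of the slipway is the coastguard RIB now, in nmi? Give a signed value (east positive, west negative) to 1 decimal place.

32.9 nmi

Leg 1 (110°, 35 nmi): east 35 sin 110° = 32.89, north 35 cos 110° = -11.97
Net east component: 32.89 nmi.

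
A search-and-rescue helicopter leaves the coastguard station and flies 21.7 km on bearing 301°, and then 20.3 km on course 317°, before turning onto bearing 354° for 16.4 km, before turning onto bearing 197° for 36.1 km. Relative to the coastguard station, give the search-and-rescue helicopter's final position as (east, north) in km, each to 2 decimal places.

Leg 1 (301°, 21.7 km): east 21.7 sin 301° = -18.60, north 21.7 cos 301° = 11.18
Leg 2 (317°, 20.3 km): east 20.3 sin 317° = -13.84, north 20.3 cos 317° = 14.85
Leg 3 (354°, 16.4 km): east 16.4 sin 354° = -1.71, north 16.4 cos 354° = 16.31
Leg 4 (197°, 36.1 km): east 36.1 sin 197° = -10.55, north 36.1 cos 197° = -34.52
Summing: -44.71 km east, 7.81 km north → (-44.71, 7.81).

(-44.71, 7.81)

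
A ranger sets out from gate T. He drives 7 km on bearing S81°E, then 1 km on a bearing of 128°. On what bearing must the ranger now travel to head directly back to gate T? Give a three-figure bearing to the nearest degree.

283°

Leg 1 (S81°E, 7 km): east 7 sin 99° = 6.91, north 7 cos 99° = -1.10
Leg 2 (128°, 1 km): east 1 sin 128° = 0.79, north 1 cos 128° = -0.62
Net displacement: 7.70 east, -1.71 north. Direction back to start is (-7.70, 1.71): bearing = atan2(-7.70, 1.71) mod 360° = 282.52° ≈ 283°.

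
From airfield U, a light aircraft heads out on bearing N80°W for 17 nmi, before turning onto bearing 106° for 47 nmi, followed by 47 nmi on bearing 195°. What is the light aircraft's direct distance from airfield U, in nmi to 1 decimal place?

57.7 nmi

Leg 1 (N80°W, 17 nmi): east 17 sin 280° = -16.74, north 17 cos 280° = 2.95
Leg 2 (106°, 47 nmi): east 47 sin 106° = 45.18, north 47 cos 106° = -12.95
Leg 3 (195°, 47 nmi): east 47 sin 195° = -12.16, north 47 cos 195° = -45.40
Net: 16.27 east, -55.40 north. Distance = √((16.27)² + (-55.40)²) = 57.742 nmi.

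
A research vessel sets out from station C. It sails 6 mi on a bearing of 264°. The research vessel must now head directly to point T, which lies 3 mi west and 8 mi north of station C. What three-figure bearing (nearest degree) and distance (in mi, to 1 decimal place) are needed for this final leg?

Leg 1 (264°, 6 mi): east 6 sin 264° = -5.97, north 6 cos 264° = -0.63
Current position: (-5.97, -0.63). Target: (-3, 8). Remaining: Δeast = 2.97, Δnorth = 8.63.
Bearing = atan2(2.97, 8.63) mod 360° = 18.98°; distance = √((2.97)² + (8.63)²) = 9.123 mi.

019°, 9.1 mi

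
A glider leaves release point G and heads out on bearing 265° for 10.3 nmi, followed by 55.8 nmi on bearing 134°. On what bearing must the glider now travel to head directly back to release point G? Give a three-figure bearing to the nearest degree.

Leg 1 (265°, 10.3 nmi): east 10.3 sin 265° = -10.26, north 10.3 cos 265° = -0.90
Leg 2 (134°, 55.8 nmi): east 55.8 sin 134° = 40.14, north 55.8 cos 134° = -38.76
Net displacement: 29.88 east, -39.66 north. Direction back to start is (-29.88, 39.66): bearing = atan2(-29.88, 39.66) mod 360° = 323.01° ≈ 323°.

323°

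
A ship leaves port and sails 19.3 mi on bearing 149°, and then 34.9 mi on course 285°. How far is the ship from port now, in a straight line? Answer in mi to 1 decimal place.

24.9 mi

Leg 1 (149°, 19.3 mi): east 19.3 sin 149° = 9.94, north 19.3 cos 149° = -16.54
Leg 2 (285°, 34.9 mi): east 34.9 sin 285° = -33.71, north 34.9 cos 285° = 9.03
Net: -23.77 east, -7.51 north. Distance = √((-23.77)² + (-7.51)²) = 24.929 mi.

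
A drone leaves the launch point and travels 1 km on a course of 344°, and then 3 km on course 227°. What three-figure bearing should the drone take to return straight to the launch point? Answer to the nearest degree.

066°

Leg 1 (344°, 1 km): east 1 sin 344° = -0.28, north 1 cos 344° = 0.96
Leg 2 (227°, 3 km): east 3 sin 227° = -2.19, north 3 cos 227° = -2.05
Net displacement: -2.47 east, -1.08 north. Direction back to start is (2.47, 1.08): bearing = atan2(2.47, 1.08) mod 360° = 66.29° ≈ 066°.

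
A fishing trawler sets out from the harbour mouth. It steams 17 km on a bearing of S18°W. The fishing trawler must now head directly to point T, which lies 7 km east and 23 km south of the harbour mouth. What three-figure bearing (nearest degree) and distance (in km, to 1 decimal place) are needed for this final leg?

Leg 1 (S18°W, 17 km): east 17 sin 198° = -5.25, north 17 cos 198° = -16.17
Current position: (-5.25, -16.17). Target: (7, -23). Remaining: Δeast = 12.25, Δnorth = -6.83.
Bearing = atan2(12.25, -6.83) mod 360° = 119.14°; distance = √((12.25)² + (-6.83)²) = 14.029 km.

119°, 14.0 km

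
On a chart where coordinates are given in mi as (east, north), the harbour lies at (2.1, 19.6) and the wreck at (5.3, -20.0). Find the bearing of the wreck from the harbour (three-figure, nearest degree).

175°

Δeast = 5.3 − 2.1 = 3.20; Δnorth = -20.0 − 19.6 = -39.60.
Bearing = atan2(Δeast, Δnorth) mod 360° = 175.38° ≈ 175°.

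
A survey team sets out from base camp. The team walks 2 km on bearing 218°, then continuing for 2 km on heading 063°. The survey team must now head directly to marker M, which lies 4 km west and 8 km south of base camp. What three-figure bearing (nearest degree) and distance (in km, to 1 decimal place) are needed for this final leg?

Leg 1 (218°, 2 km): east 2 sin 218° = -1.23, north 2 cos 218° = -1.58
Leg 2 (063°, 2 km): east 2 sin 63° = 1.78, north 2 cos 63° = 0.91
Current position: (0.55, -0.67). Target: (-4, -8). Remaining: Δeast = -4.55, Δnorth = -7.33.
Bearing = atan2(-4.55, -7.33) mod 360° = 211.83°; distance = √((-4.55)² + (-7.33)²) = 8.629 km.

212°, 8.6 km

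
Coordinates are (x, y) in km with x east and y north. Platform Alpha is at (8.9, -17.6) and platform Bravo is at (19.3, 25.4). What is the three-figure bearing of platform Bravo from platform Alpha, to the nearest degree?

014°

Δeast = 19.3 − 8.9 = 10.40; Δnorth = 25.4 − -17.6 = 43.00.
Bearing = atan2(Δeast, Δnorth) mod 360° = 13.60° ≈ 014°.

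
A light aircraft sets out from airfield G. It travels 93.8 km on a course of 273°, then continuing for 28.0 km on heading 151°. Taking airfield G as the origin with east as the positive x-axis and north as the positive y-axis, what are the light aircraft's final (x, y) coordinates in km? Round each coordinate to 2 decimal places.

Leg 1 (273°, 93.8 km): east 93.8 sin 273° = -93.67, north 93.8 cos 273° = 4.91
Leg 2 (151°, 28.0 km): east 28.0 sin 151° = 13.57, north 28.0 cos 151° = -24.49
Summing: -80.10 km east, -19.58 km north → (-80.10, -19.58).

(-80.10, -19.58)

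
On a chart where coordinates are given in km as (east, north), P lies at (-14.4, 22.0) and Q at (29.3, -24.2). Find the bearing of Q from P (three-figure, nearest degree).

Δeast = 29.3 − -14.4 = 43.70; Δnorth = -24.2 − 22.0 = -46.20.
Bearing = atan2(Δeast, Δnorth) mod 360° = 136.59° ≈ 137°.

137°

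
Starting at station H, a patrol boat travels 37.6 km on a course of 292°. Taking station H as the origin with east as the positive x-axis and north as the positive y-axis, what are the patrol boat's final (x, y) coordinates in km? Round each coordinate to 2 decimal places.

Leg 1 (292°, 37.6 km): east 37.6 sin 292° = -34.86, north 37.6 cos 292° = 14.09
Summing: -34.86 km east, 14.09 km north → (-34.86, 14.09).

(-34.86, 14.09)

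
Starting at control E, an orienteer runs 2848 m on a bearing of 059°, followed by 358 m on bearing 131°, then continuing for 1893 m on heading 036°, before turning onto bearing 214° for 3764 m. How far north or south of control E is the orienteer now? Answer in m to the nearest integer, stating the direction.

Leg 1 (059°, 2848 m): east 2848 sin 59° = 2441.21, north 2848 cos 59° = 1466.83
Leg 2 (131°, 358 m): east 358 sin 131° = 270.19, north 358 cos 131° = -234.87
Leg 3 (036°, 1893 m): east 1893 sin 36° = 1112.68, north 1893 cos 36° = 1531.47
Leg 4 (214°, 3764 m): east 3764 sin 214° = -2104.80, north 3764 cos 214° = -3120.50
Net north component: -357.07 m.

357 m south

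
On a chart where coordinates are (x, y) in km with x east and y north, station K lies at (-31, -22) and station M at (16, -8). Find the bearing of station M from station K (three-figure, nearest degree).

Δeast = 16 − -31 = 47.00; Δnorth = -8 − -22 = 14.00.
Bearing = atan2(Δeast, Δnorth) mod 360° = 73.41° ≈ 073°.

073°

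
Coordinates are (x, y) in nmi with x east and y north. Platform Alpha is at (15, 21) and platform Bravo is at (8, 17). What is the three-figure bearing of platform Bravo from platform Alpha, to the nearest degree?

240°

Δeast = 8 − 15 = -7.00; Δnorth = 17 − 21 = -4.00.
Bearing = atan2(Δeast, Δnorth) mod 360° = 240.26° ≈ 240°.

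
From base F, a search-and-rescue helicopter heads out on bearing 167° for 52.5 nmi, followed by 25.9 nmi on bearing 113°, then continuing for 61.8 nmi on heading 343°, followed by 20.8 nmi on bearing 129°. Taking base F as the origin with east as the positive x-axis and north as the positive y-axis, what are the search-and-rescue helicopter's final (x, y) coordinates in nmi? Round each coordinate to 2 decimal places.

(33.75, -15.26)

Leg 1 (167°, 52.5 nmi): east 52.5 sin 167° = 11.81, north 52.5 cos 167° = -51.15
Leg 2 (113°, 25.9 nmi): east 25.9 sin 113° = 23.84, north 25.9 cos 113° = -10.12
Leg 3 (343°, 61.8 nmi): east 61.8 sin 343° = -18.07, north 61.8 cos 343° = 59.10
Leg 4 (129°, 20.8 nmi): east 20.8 sin 129° = 16.16, north 20.8 cos 129° = -13.09
Summing: 33.75 nmi east, -15.26 nmi north → (33.75, -15.26).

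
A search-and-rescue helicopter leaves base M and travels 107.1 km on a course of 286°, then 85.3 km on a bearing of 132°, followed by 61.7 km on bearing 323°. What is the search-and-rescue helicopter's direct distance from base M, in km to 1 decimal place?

79.7 km

Leg 1 (286°, 107.1 km): east 107.1 sin 286° = -102.95, north 107.1 cos 286° = 29.52
Leg 2 (132°, 85.3 km): east 85.3 sin 132° = 63.39, north 85.3 cos 132° = -57.08
Leg 3 (323°, 61.7 km): east 61.7 sin 323° = -37.13, north 61.7 cos 323° = 49.28
Net: -76.69 east, 21.72 north. Distance = √((-76.69)² + (21.72)²) = 79.709 km.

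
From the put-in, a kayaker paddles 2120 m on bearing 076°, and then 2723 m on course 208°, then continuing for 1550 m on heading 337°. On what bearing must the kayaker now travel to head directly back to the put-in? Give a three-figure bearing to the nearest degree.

340°

Leg 1 (076°, 2120 m): east 2120 sin 76° = 2057.03, north 2120 cos 76° = 512.87
Leg 2 (208°, 2723 m): east 2723 sin 208° = -1278.37, north 2723 cos 208° = -2404.27
Leg 3 (337°, 1550 m): east 1550 sin 337° = -605.63, north 1550 cos 337° = 1426.78
Net displacement: 173.02 east, -464.61 north. Direction back to start is (-173.02, 464.61): bearing = atan2(-173.02, 464.61) mod 360° = 339.57° ≈ 340°.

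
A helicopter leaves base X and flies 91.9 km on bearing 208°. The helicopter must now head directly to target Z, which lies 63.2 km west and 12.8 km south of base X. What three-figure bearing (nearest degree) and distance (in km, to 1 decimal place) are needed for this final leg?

344°, 71.2 km

Leg 1 (208°, 91.9 km): east 91.9 sin 208° = -43.14, north 91.9 cos 208° = -81.14
Current position: (-43.14, -81.14). Target: (-63.2, -12.8). Remaining: Δeast = -20.06, Δnorth = 68.34.
Bearing = atan2(-20.06, 68.34) mod 360° = 343.65°; distance = √((-20.06)² + (68.34)²) = 71.225 km.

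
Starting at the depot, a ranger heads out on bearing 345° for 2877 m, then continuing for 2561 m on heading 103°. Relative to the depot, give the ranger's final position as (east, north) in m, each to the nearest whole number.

(1751, 2203)

Leg 1 (345°, 2877 m): east 2877 sin 345° = -744.62, north 2877 cos 345° = 2778.97
Leg 2 (103°, 2561 m): east 2561 sin 103° = 2495.36, north 2561 cos 103° = -576.10
Summing: 1750.74 m east, 2202.87 m north → (1751, 2203).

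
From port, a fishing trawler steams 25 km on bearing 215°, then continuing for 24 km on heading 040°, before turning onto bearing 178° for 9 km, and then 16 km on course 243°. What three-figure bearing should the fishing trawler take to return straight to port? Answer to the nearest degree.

035°

Leg 1 (215°, 25 km): east 25 sin 215° = -14.34, north 25 cos 215° = -20.48
Leg 2 (040°, 24 km): east 24 sin 40° = 15.43, north 24 cos 40° = 18.39
Leg 3 (178°, 9 km): east 9 sin 178° = 0.31, north 9 cos 178° = -8.99
Leg 4 (243°, 16 km): east 16 sin 243° = -14.26, north 16 cos 243° = -7.26
Net displacement: -12.85 east, -18.35 north. Direction back to start is (12.85, 18.35): bearing = atan2(12.85, 18.35) mod 360° = 35.01° ≈ 035°.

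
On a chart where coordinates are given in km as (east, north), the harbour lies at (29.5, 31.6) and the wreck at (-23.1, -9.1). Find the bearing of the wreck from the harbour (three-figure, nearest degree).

232°

Δeast = -23.1 − 29.5 = -52.60; Δnorth = -9.1 − 31.6 = -40.70.
Bearing = atan2(Δeast, Δnorth) mod 360° = 232.27° ≈ 232°.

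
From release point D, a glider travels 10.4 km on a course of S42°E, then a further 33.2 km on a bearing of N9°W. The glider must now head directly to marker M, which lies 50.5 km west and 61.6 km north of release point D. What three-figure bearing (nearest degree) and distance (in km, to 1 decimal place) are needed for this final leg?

305°, 63.8 km

Leg 1 (S42°E, 10.4 km): east 10.4 sin 138° = 6.96, north 10.4 cos 138° = -7.73
Leg 2 (N9°W, 33.2 km): east 33.2 sin 351° = -5.19, north 33.2 cos 351° = 32.79
Current position: (1.77, 25.06). Target: (-50.5, 61.6). Remaining: Δeast = -52.27, Δnorth = 36.54.
Bearing = atan2(-52.27, 36.54) mod 360° = 304.96°; distance = √((-52.27)² + (36.54)²) = 63.770 km.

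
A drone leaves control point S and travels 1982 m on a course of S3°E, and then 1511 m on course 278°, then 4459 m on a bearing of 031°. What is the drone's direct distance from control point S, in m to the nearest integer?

Leg 1 (S3°E, 1982 m): east 1982 sin 177° = 103.73, north 1982 cos 177° = -1979.28
Leg 2 (278°, 1511 m): east 1511 sin 278° = -1496.30, north 1511 cos 278° = 210.29
Leg 3 (031°, 4459 m): east 4459 sin 31° = 2296.55, north 4459 cos 31° = 3822.11
Net: 903.99 east, 2053.12 north. Distance = √((903.99)² + (2053.12)²) = 2243.319 m.

2243 m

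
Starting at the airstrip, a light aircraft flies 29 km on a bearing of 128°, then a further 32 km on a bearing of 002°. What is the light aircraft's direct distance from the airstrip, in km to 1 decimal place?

27.8 km

Leg 1 (128°, 29 km): east 29 sin 128° = 22.85, north 29 cos 128° = -17.85
Leg 2 (002°, 32 km): east 32 sin 2° = 1.12, north 32 cos 2° = 31.98
Net: 23.97 east, 14.13 north. Distance = √((23.97)² + (14.13)²) = 27.822 km.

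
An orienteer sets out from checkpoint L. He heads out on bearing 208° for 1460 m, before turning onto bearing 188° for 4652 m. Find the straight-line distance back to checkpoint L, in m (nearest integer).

Leg 1 (208°, 1460 m): east 1460 sin 208° = -685.43, north 1460 cos 208° = -1289.10
Leg 2 (188°, 4652 m): east 4652 sin 188° = -647.43, north 4652 cos 188° = -4606.73
Net: -1332.86 east, -5895.83 north. Distance = √((-1332.86)² + (-5895.83)²) = 6044.612 m.

6045 m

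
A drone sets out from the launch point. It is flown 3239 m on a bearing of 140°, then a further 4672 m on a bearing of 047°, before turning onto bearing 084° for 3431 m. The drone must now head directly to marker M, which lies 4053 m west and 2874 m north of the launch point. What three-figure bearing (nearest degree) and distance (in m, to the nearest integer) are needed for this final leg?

Leg 1 (140°, 3239 m): east 3239 sin 140° = 2081.99, north 3239 cos 140° = -2481.22
Leg 2 (047°, 4672 m): east 4672 sin 47° = 3416.88, north 4672 cos 47° = 3186.30
Leg 3 (084°, 3431 m): east 3431 sin 84° = 3412.20, north 3431 cos 84° = 358.64
Current position: (8911.08, 1063.72). Target: (-4053, 2874). Remaining: Δeast = -12964.08, Δnorth = 1810.28.
Bearing = atan2(-12964.08, 1810.28) mod 360° = 277.95°; distance = √((-12964.08)² + (1810.28)²) = 13089.861 m.

278°, 13090 m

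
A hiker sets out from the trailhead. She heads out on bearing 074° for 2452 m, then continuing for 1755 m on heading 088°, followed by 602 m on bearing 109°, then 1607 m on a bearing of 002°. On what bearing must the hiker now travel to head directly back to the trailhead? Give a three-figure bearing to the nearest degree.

Leg 1 (074°, 2452 m): east 2452 sin 74° = 2357.01, north 2452 cos 74° = 675.86
Leg 2 (088°, 1755 m): east 1755 sin 88° = 1753.93, north 1755 cos 88° = 61.25
Leg 3 (109°, 602 m): east 602 sin 109° = 569.20, north 602 cos 109° = -195.99
Leg 4 (002°, 1607 m): east 1607 sin 2° = 56.08, north 1607 cos 2° = 1606.02
Net displacement: 4736.23 east, 2147.14 north. Direction back to start is (-4736.23, -2147.14): bearing = atan2(-4736.23, -2147.14) mod 360° = 245.61° ≈ 246°.

246°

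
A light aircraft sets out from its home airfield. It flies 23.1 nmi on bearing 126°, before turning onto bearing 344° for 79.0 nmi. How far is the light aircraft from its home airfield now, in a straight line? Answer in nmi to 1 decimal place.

62.4 nmi

Leg 1 (126°, 23.1 nmi): east 23.1 sin 126° = 18.69, north 23.1 cos 126° = -13.58
Leg 2 (344°, 79.0 nmi): east 79.0 sin 344° = -21.78, north 79.0 cos 344° = 75.94
Net: -3.09 east, 62.36 north. Distance = √((-3.09)² + (62.36)²) = 62.438 nmi.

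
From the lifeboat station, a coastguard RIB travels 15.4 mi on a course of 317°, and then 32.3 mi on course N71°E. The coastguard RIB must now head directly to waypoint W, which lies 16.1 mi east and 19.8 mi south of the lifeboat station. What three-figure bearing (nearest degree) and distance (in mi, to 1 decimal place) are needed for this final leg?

Leg 1 (317°, 15.4 mi): east 15.4 sin 317° = -10.50, north 15.4 cos 317° = 11.26
Leg 2 (N71°E, 32.3 mi): east 32.3 sin 71° = 30.54, north 32.3 cos 71° = 10.52
Current position: (20.04, 21.78). Target: (16.1, -19.8). Remaining: Δeast = -3.94, Δnorth = -41.58.
Bearing = atan2(-3.94, -41.58) mod 360° = 185.41°; distance = √((-3.94)² + (-41.58)²) = 41.765 mi.

185°, 41.8 mi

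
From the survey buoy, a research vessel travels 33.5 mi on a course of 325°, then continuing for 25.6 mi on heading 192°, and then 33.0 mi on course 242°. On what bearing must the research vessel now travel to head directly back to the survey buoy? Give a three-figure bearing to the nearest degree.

076°

Leg 1 (325°, 33.5 mi): east 33.5 sin 325° = -19.21, north 33.5 cos 325° = 27.44
Leg 2 (192°, 25.6 mi): east 25.6 sin 192° = -5.32, north 25.6 cos 192° = -25.04
Leg 3 (242°, 33.0 mi): east 33.0 sin 242° = -29.14, north 33.0 cos 242° = -15.49
Net displacement: -53.67 east, -13.09 north. Direction back to start is (53.67, 13.09): bearing = atan2(53.67, 13.09) mod 360° = 76.29° ≈ 076°.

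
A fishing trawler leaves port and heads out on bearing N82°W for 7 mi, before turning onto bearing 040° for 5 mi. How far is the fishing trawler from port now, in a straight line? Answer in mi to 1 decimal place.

Leg 1 (N82°W, 7 mi): east 7 sin 278° = -6.93, north 7 cos 278° = 0.97
Leg 2 (040°, 5 mi): east 5 sin 40° = 3.21, north 5 cos 40° = 3.83
Net: -3.72 east, 4.80 north. Distance = √((-3.72)² + (4.80)²) = 6.075 mi.

6.1 mi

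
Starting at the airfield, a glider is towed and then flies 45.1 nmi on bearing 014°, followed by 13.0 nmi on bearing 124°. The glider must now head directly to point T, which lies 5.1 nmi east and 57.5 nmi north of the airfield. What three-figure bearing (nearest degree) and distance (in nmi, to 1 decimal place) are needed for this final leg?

Leg 1 (014°, 45.1 nmi): east 45.1 sin 14° = 10.91, north 45.1 cos 14° = 43.76
Leg 2 (124°, 13.0 nmi): east 13.0 sin 124° = 10.78, north 13.0 cos 124° = -7.27
Current position: (21.69, 36.49). Target: (5.1, 57.5). Remaining: Δeast = -16.59, Δnorth = 21.01.
Bearing = atan2(-16.59, 21.01) mod 360° = 321.71°; distance = √((-16.59)² + (21.01)²) = 26.768 nmi.

322°, 26.8 nmi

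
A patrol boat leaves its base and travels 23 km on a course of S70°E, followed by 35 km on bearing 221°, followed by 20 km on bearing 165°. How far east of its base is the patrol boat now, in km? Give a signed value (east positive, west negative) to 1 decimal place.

Leg 1 (S70°E, 23 km): east 23 sin 110° = 21.61, north 23 cos 110° = -7.87
Leg 2 (221°, 35 km): east 35 sin 221° = -22.96, north 35 cos 221° = -26.41
Leg 3 (165°, 20 km): east 20 sin 165° = 5.18, north 20 cos 165° = -19.32
Net east component: 3.83 km.

3.8 km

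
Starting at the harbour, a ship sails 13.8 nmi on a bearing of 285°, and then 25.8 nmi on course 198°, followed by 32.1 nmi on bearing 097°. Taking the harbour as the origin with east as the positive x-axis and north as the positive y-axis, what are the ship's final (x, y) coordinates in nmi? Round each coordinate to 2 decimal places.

(10.56, -24.88)

Leg 1 (285°, 13.8 nmi): east 13.8 sin 285° = -13.33, north 13.8 cos 285° = 3.57
Leg 2 (198°, 25.8 nmi): east 25.8 sin 198° = -7.97, north 25.8 cos 198° = -24.54
Leg 3 (097°, 32.1 nmi): east 32.1 sin 97° = 31.86, north 32.1 cos 97° = -3.91
Summing: 10.56 nmi east, -24.88 nmi north → (10.56, -24.88).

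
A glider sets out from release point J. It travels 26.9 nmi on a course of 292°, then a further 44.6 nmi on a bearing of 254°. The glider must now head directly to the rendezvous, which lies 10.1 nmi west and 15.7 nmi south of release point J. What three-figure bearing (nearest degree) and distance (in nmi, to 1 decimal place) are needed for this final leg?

103°, 59.3 nmi

Leg 1 (292°, 26.9 nmi): east 26.9 sin 292° = -24.94, north 26.9 cos 292° = 10.08
Leg 2 (254°, 44.6 nmi): east 44.6 sin 254° = -42.87, north 44.6 cos 254° = -12.29
Current position: (-67.81, -2.22). Target: (-10.1, -15.7). Remaining: Δeast = 57.71, Δnorth = -13.48.
Bearing = atan2(57.71, -13.48) mod 360° = 103.15°; distance = √((57.71)² + (-13.48)²) = 59.268 nmi.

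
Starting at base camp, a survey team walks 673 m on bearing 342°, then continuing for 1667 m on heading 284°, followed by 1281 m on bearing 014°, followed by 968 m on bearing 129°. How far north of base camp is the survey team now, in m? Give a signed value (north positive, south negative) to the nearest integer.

1677 m

Leg 1 (342°, 673 m): east 673 sin 342° = -207.97, north 673 cos 342° = 640.06
Leg 2 (284°, 1667 m): east 1667 sin 284° = -1617.48, north 1667 cos 284° = 403.28
Leg 3 (014°, 1281 m): east 1281 sin 14° = 309.90, north 1281 cos 14° = 1242.95
Leg 4 (129°, 968 m): east 968 sin 129° = 752.28, north 968 cos 129° = -609.18
Net north component: 1677.11 m.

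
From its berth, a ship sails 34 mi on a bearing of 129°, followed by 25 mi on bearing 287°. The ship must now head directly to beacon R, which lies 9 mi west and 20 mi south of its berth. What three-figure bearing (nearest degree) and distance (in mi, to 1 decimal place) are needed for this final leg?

243°, 12.9 mi

Leg 1 (129°, 34 mi): east 34 sin 129° = 26.42, north 34 cos 129° = -21.40
Leg 2 (287°, 25 mi): east 25 sin 287° = -23.91, north 25 cos 287° = 7.31
Current position: (2.52, -14.09). Target: (-9, -20). Remaining: Δeast = -11.52, Δnorth = -5.91.
Bearing = atan2(-11.52, -5.91) mod 360° = 242.82°; distance = √((-11.52)² + (-5.91)²) = 12.944 mi.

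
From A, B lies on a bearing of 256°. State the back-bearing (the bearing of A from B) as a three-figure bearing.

Back-bearing = 256° − 180° = 076°.

076°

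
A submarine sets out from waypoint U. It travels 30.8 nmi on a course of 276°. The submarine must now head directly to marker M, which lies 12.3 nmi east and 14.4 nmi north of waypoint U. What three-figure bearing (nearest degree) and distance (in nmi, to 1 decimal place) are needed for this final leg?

Leg 1 (276°, 30.8 nmi): east 30.8 sin 276° = -30.63, north 30.8 cos 276° = 3.22
Current position: (-30.63, 3.22). Target: (12.3, 14.4). Remaining: Δeast = 42.93, Δnorth = 11.18.
Bearing = atan2(42.93, 11.18) mod 360° = 75.40°; distance = √((42.93)² + (11.18)²) = 44.363 nmi.

075°, 44.4 nmi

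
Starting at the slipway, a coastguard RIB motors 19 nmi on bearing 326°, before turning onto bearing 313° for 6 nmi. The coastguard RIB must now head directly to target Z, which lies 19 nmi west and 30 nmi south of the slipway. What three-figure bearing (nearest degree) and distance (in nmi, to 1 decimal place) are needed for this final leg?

Leg 1 (326°, 19 nmi): east 19 sin 326° = -10.62, north 19 cos 326° = 15.75
Leg 2 (313°, 6 nmi): east 6 sin 313° = -4.39, north 6 cos 313° = 4.09
Current position: (-15.01, 19.84). Target: (-19, -30). Remaining: Δeast = -3.99, Δnorth = -49.84.
Bearing = atan2(-3.99, -49.84) mod 360° = 184.57°; distance = √((-3.99)² + (-49.84)²) = 50.003 nmi.

185°, 50.0 nmi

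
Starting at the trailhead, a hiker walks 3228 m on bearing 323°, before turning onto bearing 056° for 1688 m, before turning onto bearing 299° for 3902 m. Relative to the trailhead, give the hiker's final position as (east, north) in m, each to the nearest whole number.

(-3956, 5414)

Leg 1 (323°, 3228 m): east 3228 sin 323° = -1942.66, north 3228 cos 323° = 2578.00
Leg 2 (056°, 1688 m): east 1688 sin 56° = 1399.42, north 1688 cos 56° = 943.92
Leg 3 (299°, 3902 m): east 3902 sin 299° = -3412.77, north 3902 cos 299° = 1891.73
Summing: -3956.01 m east, 5413.64 m north → (-3956, 5414).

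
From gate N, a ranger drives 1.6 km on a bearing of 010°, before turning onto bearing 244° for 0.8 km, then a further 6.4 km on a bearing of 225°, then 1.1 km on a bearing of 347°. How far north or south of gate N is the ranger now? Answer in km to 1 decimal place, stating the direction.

2.2 km south

Leg 1 (010°, 1.6 km): east 1.6 sin 10° = 0.28, north 1.6 cos 10° = 1.58
Leg 2 (244°, 0.8 km): east 0.8 sin 244° = -0.72, north 0.8 cos 244° = -0.35
Leg 3 (225°, 6.4 km): east 6.4 sin 225° = -4.53, north 6.4 cos 225° = -4.53
Leg 4 (347°, 1.1 km): east 1.1 sin 347° = -0.25, north 1.1 cos 347° = 1.07
Net north component: -2.23 km.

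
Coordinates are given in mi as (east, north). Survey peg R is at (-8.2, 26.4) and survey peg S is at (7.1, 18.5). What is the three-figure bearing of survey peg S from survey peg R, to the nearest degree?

Δeast = 7.1 − -8.2 = 15.30; Δnorth = 18.5 − 26.4 = -7.90.
Bearing = atan2(Δeast, Δnorth) mod 360° = 117.31° ≈ 117°.

117°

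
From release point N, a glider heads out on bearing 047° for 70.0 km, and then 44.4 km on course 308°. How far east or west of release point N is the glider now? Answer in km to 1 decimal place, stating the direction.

Leg 1 (047°, 70.0 km): east 70.0 sin 47° = 51.19, north 70.0 cos 47° = 47.74
Leg 2 (308°, 44.4 km): east 44.4 sin 308° = -34.99, north 44.4 cos 308° = 27.34
Net east component: 16.21 km.

16.2 km east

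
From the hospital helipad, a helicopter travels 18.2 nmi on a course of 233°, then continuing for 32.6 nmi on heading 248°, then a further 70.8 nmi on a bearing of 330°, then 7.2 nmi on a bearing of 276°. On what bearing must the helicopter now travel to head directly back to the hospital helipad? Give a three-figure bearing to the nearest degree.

114°

Leg 1 (233°, 18.2 nmi): east 18.2 sin 233° = -14.54, north 18.2 cos 233° = -10.95
Leg 2 (248°, 32.6 nmi): east 32.6 sin 248° = -30.23, north 32.6 cos 248° = -12.21
Leg 3 (330°, 70.8 nmi): east 70.8 sin 330° = -35.40, north 70.8 cos 330° = 61.31
Leg 4 (276°, 7.2 nmi): east 7.2 sin 276° = -7.16, north 7.2 cos 276° = 0.75
Net displacement: -87.32 east, 38.90 north. Direction back to start is (87.32, -38.90): bearing = atan2(87.32, -38.90) mod 360° = 114.01° ≈ 114°.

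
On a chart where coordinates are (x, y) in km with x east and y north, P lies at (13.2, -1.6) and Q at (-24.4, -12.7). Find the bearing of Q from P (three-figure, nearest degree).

Δeast = -24.4 − 13.2 = -37.60; Δnorth = -12.7 − -1.6 = -11.10.
Bearing = atan2(Δeast, Δnorth) mod 360° = 253.55° ≈ 254°.

254°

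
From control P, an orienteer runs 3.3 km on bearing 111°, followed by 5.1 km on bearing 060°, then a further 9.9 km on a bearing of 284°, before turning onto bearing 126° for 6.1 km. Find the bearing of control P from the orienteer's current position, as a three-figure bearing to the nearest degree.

Leg 1 (111°, 3.3 km): east 3.3 sin 111° = 3.08, north 3.3 cos 111° = -1.18
Leg 2 (060°, 5.1 km): east 5.1 sin 60° = 4.42, north 5.1 cos 60° = 2.55
Leg 3 (284°, 9.9 km): east 9.9 sin 284° = -9.61, north 9.9 cos 284° = 2.40
Leg 4 (126°, 6.1 km): east 6.1 sin 126° = 4.94, north 6.1 cos 126° = -3.59
Net displacement: 2.83 east, 0.18 north. Direction back to start is (-2.83, -0.18): bearing = atan2(-2.83, -0.18) mod 360° = 266.42° ≈ 266°.

266°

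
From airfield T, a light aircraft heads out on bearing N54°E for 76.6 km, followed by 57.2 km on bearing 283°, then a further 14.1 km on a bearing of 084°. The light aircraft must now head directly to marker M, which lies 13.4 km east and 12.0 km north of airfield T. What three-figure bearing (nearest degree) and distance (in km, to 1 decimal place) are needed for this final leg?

188°, 47.9 km

Leg 1 (N54°E, 76.6 km): east 76.6 sin 54° = 61.97, north 76.6 cos 54° = 45.02
Leg 2 (283°, 57.2 km): east 57.2 sin 283° = -55.73, north 57.2 cos 283° = 12.87
Leg 3 (084°, 14.1 km): east 14.1 sin 84° = 14.02, north 14.1 cos 84° = 1.47
Current position: (20.26, 59.37). Target: (13.4, 12.0). Remaining: Δeast = -6.86, Δnorth = -47.37.
Bearing = atan2(-6.86, -47.37) mod 360° = 188.24°; distance = √((-6.86)² + (-47.37)²) = 47.860 km.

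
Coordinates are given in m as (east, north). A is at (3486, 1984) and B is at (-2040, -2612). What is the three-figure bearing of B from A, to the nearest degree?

230°

Δeast = -2040 − 3486 = -5526.00; Δnorth = -2612 − 1984 = -4596.00.
Bearing = atan2(Δeast, Δnorth) mod 360° = 230.25° ≈ 230°.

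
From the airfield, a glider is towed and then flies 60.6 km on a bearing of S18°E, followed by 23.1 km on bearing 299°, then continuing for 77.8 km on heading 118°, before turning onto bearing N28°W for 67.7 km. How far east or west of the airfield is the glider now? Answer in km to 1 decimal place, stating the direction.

35.4 km east

Leg 1 (S18°E, 60.6 km): east 60.6 sin 162° = 18.73, north 60.6 cos 162° = -57.63
Leg 2 (299°, 23.1 km): east 23.1 sin 299° = -20.20, north 23.1 cos 299° = 11.20
Leg 3 (118°, 77.8 km): east 77.8 sin 118° = 68.69, north 77.8 cos 118° = -36.52
Leg 4 (N28°W, 67.7 km): east 67.7 sin 332° = -31.78, north 67.7 cos 332° = 59.78
Net east component: 35.43 km.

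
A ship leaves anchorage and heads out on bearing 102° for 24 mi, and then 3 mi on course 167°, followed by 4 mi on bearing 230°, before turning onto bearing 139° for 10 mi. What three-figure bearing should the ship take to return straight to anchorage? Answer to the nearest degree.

Leg 1 (102°, 24 mi): east 24 sin 102° = 23.48, north 24 cos 102° = -4.99
Leg 2 (167°, 3 mi): east 3 sin 167° = 0.67, north 3 cos 167° = -2.92
Leg 3 (230°, 4 mi): east 4 sin 230° = -3.06, north 4 cos 230° = -2.57
Leg 4 (139°, 10 mi): east 10 sin 139° = 6.56, north 10 cos 139° = -7.55
Net displacement: 27.65 east, -18.03 north. Direction back to start is (-27.65, 18.03): bearing = atan2(-27.65, 18.03) mod 360° = 303.11° ≈ 303°.

303°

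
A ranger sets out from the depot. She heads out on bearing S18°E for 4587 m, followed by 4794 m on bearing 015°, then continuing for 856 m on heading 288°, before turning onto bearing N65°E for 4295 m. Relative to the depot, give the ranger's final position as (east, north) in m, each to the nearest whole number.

Leg 1 (S18°E, 4587 m): east 4587 sin 162° = 1417.46, north 4587 cos 162° = -4362.50
Leg 2 (015°, 4794 m): east 4794 sin 15° = 1240.78, north 4794 cos 15° = 4630.65
Leg 3 (288°, 856 m): east 856 sin 288° = -814.10, north 856 cos 288° = 264.52
Leg 4 (N65°E, 4295 m): east 4295 sin 65° = 3892.59, north 4295 cos 65° = 1815.15
Summing: 5736.73 m east, 2347.82 m north → (5737, 2348).

(5737, 2348)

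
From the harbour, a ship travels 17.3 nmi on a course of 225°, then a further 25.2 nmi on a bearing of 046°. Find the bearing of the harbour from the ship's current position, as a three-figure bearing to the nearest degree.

Leg 1 (225°, 17.3 nmi): east 17.3 sin 225° = -12.23, north 17.3 cos 225° = -12.23
Leg 2 (046°, 25.2 nmi): east 25.2 sin 46° = 18.13, north 25.2 cos 46° = 17.51
Net displacement: 5.89 east, 5.27 north. Direction back to start is (-5.89, -5.27): bearing = atan2(-5.89, -5.27) mod 360° = 228.19° ≈ 228°.

228°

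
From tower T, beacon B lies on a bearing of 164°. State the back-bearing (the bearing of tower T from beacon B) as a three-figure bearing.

Back-bearing = 164° + 180° = 344°.

344°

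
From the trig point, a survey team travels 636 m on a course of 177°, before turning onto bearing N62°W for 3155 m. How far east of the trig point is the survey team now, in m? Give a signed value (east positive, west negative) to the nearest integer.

Leg 1 (177°, 636 m): east 636 sin 177° = 33.29, north 636 cos 177° = -635.13
Leg 2 (N62°W, 3155 m): east 3155 sin 298° = -2785.70, north 3155 cos 298° = 1481.18
Net east component: -2752.41 m.

-2752 m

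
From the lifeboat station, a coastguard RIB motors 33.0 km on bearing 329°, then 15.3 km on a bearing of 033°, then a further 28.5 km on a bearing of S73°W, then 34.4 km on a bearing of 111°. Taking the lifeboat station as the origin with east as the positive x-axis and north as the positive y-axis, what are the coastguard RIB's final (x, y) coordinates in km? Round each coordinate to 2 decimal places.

(-3.80, 20.46)

Leg 1 (329°, 33.0 km): east 33.0 sin 329° = -17.00, north 33.0 cos 329° = 28.29
Leg 2 (033°, 15.3 km): east 15.3 sin 33° = 8.33, north 15.3 cos 33° = 12.83
Leg 3 (S73°W, 28.5 km): east 28.5 sin 253° = -27.25, north 28.5 cos 253° = -8.33
Leg 4 (111°, 34.4 km): east 34.4 sin 111° = 32.12, north 34.4 cos 111° = -12.33
Summing: -3.80 km east, 20.46 km north → (-3.80, 20.46).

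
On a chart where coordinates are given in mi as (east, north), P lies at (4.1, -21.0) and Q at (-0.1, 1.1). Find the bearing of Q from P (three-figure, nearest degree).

349°

Δeast = -0.1 − 4.1 = -4.20; Δnorth = 1.1 − -21.0 = 22.10.
Bearing = atan2(Δeast, Δnorth) mod 360° = 349.24° ≈ 349°.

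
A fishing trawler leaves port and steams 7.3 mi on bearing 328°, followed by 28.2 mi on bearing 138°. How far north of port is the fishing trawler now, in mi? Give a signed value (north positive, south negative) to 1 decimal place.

Leg 1 (328°, 7.3 mi): east 7.3 sin 328° = -3.87, north 7.3 cos 328° = 6.19
Leg 2 (138°, 28.2 mi): east 28.2 sin 138° = 18.87, north 28.2 cos 138° = -20.96
Net north component: -14.77 mi.

-14.8 mi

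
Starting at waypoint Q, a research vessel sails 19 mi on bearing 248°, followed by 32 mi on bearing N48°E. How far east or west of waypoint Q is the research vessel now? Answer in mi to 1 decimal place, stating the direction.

6.2 mi east

Leg 1 (248°, 19 mi): east 19 sin 248° = -17.62, north 19 cos 248° = -7.12
Leg 2 (N48°E, 32 mi): east 32 sin 48° = 23.78, north 32 cos 48° = 21.41
Net east component: 6.16 mi.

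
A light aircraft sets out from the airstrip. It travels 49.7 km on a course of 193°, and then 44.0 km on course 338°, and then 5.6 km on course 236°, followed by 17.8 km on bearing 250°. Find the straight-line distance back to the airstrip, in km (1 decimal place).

51.8 km

Leg 1 (193°, 49.7 km): east 49.7 sin 193° = -11.18, north 49.7 cos 193° = -48.43
Leg 2 (338°, 44.0 km): east 44.0 sin 338° = -16.48, north 44.0 cos 338° = 40.80
Leg 3 (236°, 5.6 km): east 5.6 sin 236° = -4.64, north 5.6 cos 236° = -3.13
Leg 4 (250°, 17.8 km): east 17.8 sin 250° = -16.73, north 17.8 cos 250° = -6.09
Net: -49.03 east, -16.85 north. Distance = √((-49.03)² + (-16.85)²) = 51.846 km.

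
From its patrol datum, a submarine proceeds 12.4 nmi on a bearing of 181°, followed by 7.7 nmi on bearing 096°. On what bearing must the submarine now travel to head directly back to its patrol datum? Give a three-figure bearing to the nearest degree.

Leg 1 (181°, 12.4 nmi): east 12.4 sin 181° = -0.22, north 12.4 cos 181° = -12.40
Leg 2 (096°, 7.7 nmi): east 7.7 sin 96° = 7.66, north 7.7 cos 96° = -0.80
Net displacement: 7.44 east, -13.20 north. Direction back to start is (-7.44, 13.20): bearing = atan2(-7.44, 13.20) mod 360° = 330.59° ≈ 331°.

331°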